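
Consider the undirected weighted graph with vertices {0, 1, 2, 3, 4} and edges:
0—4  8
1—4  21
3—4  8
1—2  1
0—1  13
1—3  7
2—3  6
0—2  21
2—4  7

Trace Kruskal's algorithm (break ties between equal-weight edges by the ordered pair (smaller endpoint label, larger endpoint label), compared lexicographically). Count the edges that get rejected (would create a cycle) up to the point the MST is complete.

Kruskal: consider edges lightest-first.
1—2 (1): add — endpoints in different components.
2—3 (6): add — endpoints in different components.
1—3 (7): skip — 1 and 3 already connected.
2—4 (7): add — endpoints in different components.
0—4 (8): add — endpoints in different components.
Edges rejected before the tree was complete: 1.

1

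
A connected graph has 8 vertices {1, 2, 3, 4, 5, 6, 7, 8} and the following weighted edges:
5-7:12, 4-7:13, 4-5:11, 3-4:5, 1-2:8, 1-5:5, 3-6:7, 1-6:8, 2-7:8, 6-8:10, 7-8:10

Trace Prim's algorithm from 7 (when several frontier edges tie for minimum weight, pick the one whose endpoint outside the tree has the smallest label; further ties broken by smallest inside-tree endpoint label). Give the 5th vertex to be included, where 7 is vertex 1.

Prim's algorithm from 7:
Step 1: frontier [2-7 8, 7-8 10, 5-7 12, 4-7 13] → take 2-7 (8); add 2.
Step 2: frontier [1-2 8, 7-8 10, 5-7 12, 4-7 13] → take 1-2 (8); add 1.
Step 3: frontier [1-5 5, 1-6 8, 7-8 10, 5-7 12, 4-7 13] → take 1-5 (5); add 5.
Step 4: frontier [1-6 8, 4-5 11, 7-8 10, 4-7 13] → take 1-6 (8); add 6.
Step 5: frontier [4-5 11, 3-6 7, 6-8 10, 7-8 10, 4-7 13] → take 3-6 (7); add 3.
Step 6: frontier [3-4 5, 4-5 11, 6-8 10, 7-8 10, 4-7 13] → take 3-4 (5); add 4.
Step 7: frontier [6-8 10, 7-8 10] → take 6-8 (10); add 8.
Vertex order: 7, 2, 1, 5, 6, 3, 4, 8. The 5th vertex is 6.

6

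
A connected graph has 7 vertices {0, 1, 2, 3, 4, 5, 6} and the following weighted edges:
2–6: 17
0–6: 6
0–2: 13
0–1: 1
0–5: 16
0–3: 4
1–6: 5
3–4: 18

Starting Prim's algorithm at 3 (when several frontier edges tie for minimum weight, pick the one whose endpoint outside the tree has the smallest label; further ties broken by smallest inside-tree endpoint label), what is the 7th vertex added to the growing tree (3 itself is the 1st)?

Prim, starting at 3.
Step 1: frontier [0–3 4, 3–4 18] → take 0–3 (4); add 0.
Step 2: frontier [0–1 1, 0–6 6, 0–2 13, 0–5 16, 3–4 18] → take 0–1 (1); add 1.
Step 3: frontier [0–6 6, 0–2 13, 0–5 16, 1–6 5, 3–4 18] → take 1–6 (5); add 6.
Step 4: frontier [0–2 13, 0–5 16, 3–4 18, 2–6 17] → take 0–2 (13); add 2.
Step 5: frontier [0–5 16, 3–4 18] → take 0–5 (16); add 5.
Step 6: frontier [3–4 18] → take 3–4 (18); add 4.
Vertex order: 3, 0, 1, 6, 2, 5, 4. The 7th vertex is 4.

4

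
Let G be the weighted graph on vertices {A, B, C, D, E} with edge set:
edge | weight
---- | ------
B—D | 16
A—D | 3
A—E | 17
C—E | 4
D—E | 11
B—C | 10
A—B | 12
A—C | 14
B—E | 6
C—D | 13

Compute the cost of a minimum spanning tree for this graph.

24

Prim's algorithm from C:
Step 1: frontier [C—E 4, B—C 10, C—D 13, A—C 14] → take C—E (4); add E.
Step 2: frontier [B—C 10, C—D 13, A—C 14, B—E 6, D—E 11, A—E 17] → take B—E (6); add B.
Step 3: frontier [A—B 12, B—D 16, C—D 13, A—C 14, D—E 11, A—E 17] → take D—E (11); add D.
Step 4: frontier [A—B 12, A—C 14, A—D 3, A—E 17] → take A—D (3); add A.
MST edges: C—E, B—E, D—E, A—D; total weight 4+6+11+3 = 24.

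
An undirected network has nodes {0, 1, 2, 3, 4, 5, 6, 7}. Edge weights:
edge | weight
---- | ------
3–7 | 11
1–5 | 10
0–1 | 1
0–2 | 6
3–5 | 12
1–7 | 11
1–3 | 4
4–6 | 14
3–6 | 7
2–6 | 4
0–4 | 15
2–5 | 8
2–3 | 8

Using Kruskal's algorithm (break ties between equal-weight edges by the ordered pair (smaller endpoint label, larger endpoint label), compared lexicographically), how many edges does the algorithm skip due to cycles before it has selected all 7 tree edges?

Kruskal: consider edges lightest-first.
0–1 (1): add — endpoints in different components.
1–3 (4): add — endpoints in different components.
2–6 (4): add — endpoints in different components.
0–2 (6): add — endpoints in different components.
3–6 (7): skip — 3 and 6 already connected.
2–3 (8): skip — 2 and 3 already connected.
2–5 (8): add — endpoints in different components.
1–5 (10): skip — 1 and 5 already connected.
1–7 (11): add — endpoints in different components.
3–7 (11): skip — 3 and 7 already connected.
3–5 (12): skip — 3 and 5 already connected.
4–6 (14): add — endpoints in different components.
Edges rejected before the tree was complete: 5.

5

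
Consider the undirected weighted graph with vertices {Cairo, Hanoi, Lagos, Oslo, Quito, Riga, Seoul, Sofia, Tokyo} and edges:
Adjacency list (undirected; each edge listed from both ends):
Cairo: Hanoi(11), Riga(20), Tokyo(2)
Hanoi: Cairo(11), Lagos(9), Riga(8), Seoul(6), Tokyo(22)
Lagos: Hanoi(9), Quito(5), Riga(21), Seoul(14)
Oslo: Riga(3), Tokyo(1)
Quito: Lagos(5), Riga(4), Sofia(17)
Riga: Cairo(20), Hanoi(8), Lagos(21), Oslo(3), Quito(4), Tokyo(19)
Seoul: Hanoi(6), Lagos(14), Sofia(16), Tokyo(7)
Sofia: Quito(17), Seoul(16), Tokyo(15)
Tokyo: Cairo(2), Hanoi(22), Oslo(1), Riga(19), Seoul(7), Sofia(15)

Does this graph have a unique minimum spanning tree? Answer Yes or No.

Kruskal: consider edges lightest-first.
Oslo-Tokyo (1): add — endpoints in different components.
Cairo-Tokyo (2): add — endpoints in different components.
Oslo-Riga (3): add — endpoints in different components.
Quito-Riga (4): add — endpoints in different components.
Lagos-Quito (5): add — endpoints in different components.
Hanoi-Seoul (6): add — endpoints in different components.
Seoul-Tokyo (7): add — endpoints in different components.
Hanoi-Riga (8): skip — Riga and Hanoi already connected.
Hanoi-Lagos (9): skip — Hanoi and Lagos already connected.
Cairo-Hanoi (11): skip — Cairo and Hanoi already connected.
Lagos-Seoul (14): skip — Seoul and Lagos already connected.
Sofia-Tokyo (15): add — endpoints in different components.
Every non-tree edge has weight strictly greater than the heaviest edge on the tree path between its endpoints, so the MST is unique.

Yes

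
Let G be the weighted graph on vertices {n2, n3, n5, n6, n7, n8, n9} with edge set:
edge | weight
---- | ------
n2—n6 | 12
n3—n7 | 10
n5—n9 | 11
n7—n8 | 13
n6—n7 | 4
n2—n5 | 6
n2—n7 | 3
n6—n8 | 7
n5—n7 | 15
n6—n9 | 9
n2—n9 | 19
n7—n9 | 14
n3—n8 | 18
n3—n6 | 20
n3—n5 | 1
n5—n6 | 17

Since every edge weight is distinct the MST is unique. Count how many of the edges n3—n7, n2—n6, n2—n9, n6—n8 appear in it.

1

Kruskal's algorithm — process edges by increasing weight (ties by edge label):
n3—n5 (1): add. Components now {n6} {n8} {n7} {n3,n5} {n9} {n2}
n2—n7 (3): add. Components now {n6} {n8} {n2,n7} {n3,n5} {n9}
n6—n7 (4): add. Components now {n2,n6,n7} {n8} {n3,n5} {n9}
n2—n5 (6): add. Components now {n2,n3,n5,n6,n7} {n8} {n9}
n6—n8 (7): add. Components now {n2,n3,n5,n6,n7,n8} {n9}
n6—n9 (9): add. Components now {n2,n3,n5,n6,n7,n8,n9}
MST edge set: {n3—n5, n2—n7, n6—n7, n2—n5, n6—n8, n6—n9}.
Of the listed edges, {n6—n8} are in the MST → 1.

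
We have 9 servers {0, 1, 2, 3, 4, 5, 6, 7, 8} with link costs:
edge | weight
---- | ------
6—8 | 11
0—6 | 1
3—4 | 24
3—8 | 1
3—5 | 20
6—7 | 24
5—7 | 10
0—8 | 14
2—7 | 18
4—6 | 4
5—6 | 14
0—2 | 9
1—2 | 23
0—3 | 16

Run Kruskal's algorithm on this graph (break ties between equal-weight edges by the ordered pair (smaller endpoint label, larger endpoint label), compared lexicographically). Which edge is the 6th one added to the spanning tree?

Kruskal's algorithm — process edges by increasing weight (ties by edge label):
0—6 (1): add — endpoints in different components.
3—8 (1): add — endpoints in different components.
4—6 (4): add — endpoints in different components.
0—2 (9): add — endpoints in different components.
5—7 (10): add — endpoints in different components.
6—8 (11): add — endpoints in different components.
0—8 (14): skip — 0 and 8 already connected.
5—6 (14): add — endpoints in different components.
0—3 (16): skip — 0 and 3 already connected.
2—7 (18): skip — 2 and 7 already connected.
3—5 (20): skip — 3 and 5 already connected.
1—2 (23): add — endpoints in different components.
The 6th edge added is 6—8.

6-8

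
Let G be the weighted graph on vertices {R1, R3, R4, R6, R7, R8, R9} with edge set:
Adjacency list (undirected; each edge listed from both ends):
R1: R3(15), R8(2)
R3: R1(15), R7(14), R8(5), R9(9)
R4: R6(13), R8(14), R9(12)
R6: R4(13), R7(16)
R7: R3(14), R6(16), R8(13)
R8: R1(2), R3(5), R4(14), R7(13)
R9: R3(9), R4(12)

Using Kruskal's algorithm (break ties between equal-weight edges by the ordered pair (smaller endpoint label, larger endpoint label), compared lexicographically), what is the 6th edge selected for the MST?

Sort edges by weight, then run Kruskal:
R1-R8 (2): add. Components now {R6} {R4} {R3} {R9} {R1,R8} {R7}
R3-R8 (5): add. Components now {R6} {R4} {R1,R3,R8} {R9} {R7}
R3-R9 (9): add. Components now {R6} {R4} {R1,R3,R8,R9} {R7}
R4-R9 (12): add. Components now {R6} {R1,R3,R4,R8,R9} {R7}
R4-R6 (13): add. Components now {R1,R3,R4,R6,R8,R9} {R7}
R7-R8 (13): add. Components now {R1,R3,R4,R6,R7,R8,R9}
The 6th edge added is R7-R8.

R7-R8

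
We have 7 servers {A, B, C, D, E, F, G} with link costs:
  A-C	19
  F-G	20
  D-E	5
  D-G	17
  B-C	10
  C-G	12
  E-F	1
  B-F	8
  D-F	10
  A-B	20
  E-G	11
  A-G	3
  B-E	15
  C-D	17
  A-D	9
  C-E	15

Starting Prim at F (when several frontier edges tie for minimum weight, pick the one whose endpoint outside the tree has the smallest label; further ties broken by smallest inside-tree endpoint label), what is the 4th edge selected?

Prim's algorithm from F:
Step 1: cheapest edge leaving the tree is E-F (1); add E.
Step 2: cheapest edge leaving the tree is D-E (5); add D.
Step 3: cheapest edge leaving the tree is B-F (8); add B.
Step 4: cheapest edge leaving the tree is A-D (9); add A.
Step 5: cheapest edge leaving the tree is A-G (3); add G.
Step 6: cheapest edge leaving the tree is B-C (10); add C.
The 4th edge added is A-D.

A-D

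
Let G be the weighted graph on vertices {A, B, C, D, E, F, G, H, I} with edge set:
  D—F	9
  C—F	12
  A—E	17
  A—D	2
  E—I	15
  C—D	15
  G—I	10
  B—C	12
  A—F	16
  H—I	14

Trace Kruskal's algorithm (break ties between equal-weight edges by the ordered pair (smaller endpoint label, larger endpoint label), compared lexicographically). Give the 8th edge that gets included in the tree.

A-E

Kruskal: consider edges lightest-first.
A—D (2): add — endpoints in different components.
D—F (9): add — endpoints in different components.
G—I (10): add — endpoints in different components.
B—C (12): add — endpoints in different components.
C—F (12): add — endpoints in different components.
H—I (14): add — endpoints in different components.
C—D (15): skip — C and D already connected.
E—I (15): add — endpoints in different components.
A—F (16): skip — A and F already connected.
A—E (17): add — endpoints in different components.
The 8th edge added is A—E.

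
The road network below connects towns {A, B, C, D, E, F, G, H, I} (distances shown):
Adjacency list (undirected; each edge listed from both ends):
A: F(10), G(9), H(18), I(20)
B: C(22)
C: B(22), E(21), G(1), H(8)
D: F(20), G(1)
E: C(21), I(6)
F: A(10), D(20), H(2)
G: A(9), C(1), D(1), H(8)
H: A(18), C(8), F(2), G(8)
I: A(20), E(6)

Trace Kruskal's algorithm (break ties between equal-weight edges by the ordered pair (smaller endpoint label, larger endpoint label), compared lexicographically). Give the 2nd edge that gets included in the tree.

D-G

Kruskal's algorithm — process edges by increasing weight (ties by edge label):
C—G (1): add — endpoints in different components.
D—G (1): add — endpoints in different components.
F—H (2): add — endpoints in different components.
E—I (6): add — endpoints in different components.
C—H (8): add — endpoints in different components.
G—H (8): skip — G and H already connected.
A—G (9): add — endpoints in different components.
A—F (10): skip — A and F already connected.
A—H (18): skip — A and H already connected.
A—I (20): add — endpoints in different components.
D—F (20): skip — D and F already connected.
C—E (21): skip — C and E already connected.
B—C (22): add — endpoints in different components.
The 2nd edge added is D—G.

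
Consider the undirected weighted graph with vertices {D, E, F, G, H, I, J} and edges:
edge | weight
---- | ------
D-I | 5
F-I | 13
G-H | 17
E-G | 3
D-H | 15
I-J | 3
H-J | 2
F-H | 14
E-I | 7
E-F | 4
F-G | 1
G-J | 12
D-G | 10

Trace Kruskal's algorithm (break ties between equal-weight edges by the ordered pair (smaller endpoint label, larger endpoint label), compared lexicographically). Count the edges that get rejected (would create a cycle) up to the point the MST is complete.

1

Sort edges by weight, then run Kruskal:
F-G (1): add — endpoints in different components.
H-J (2): add — endpoints in different components.
E-G (3): add — endpoints in different components.
I-J (3): add — endpoints in different components.
E-F (4): skip — E and F already connected.
D-I (5): add — endpoints in different components.
E-I (7): add — endpoints in different components.
Edges rejected before the tree was complete: 1.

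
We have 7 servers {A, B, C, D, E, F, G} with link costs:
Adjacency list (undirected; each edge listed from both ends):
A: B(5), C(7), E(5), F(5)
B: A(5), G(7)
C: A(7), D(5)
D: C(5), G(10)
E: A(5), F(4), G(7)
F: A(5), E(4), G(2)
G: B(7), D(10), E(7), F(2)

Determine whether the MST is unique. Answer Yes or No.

Kruskal: consider edges lightest-first.
F—G (2): add — endpoints in different components.
E—F (4): add — endpoints in different components.
A—B (5): add — endpoints in different components.
A—E (5): add — endpoints in different components.
A—F (5): skip — A and F already connected.
C—D (5): add — endpoints in different components.
A—C (7): add — endpoints in different components.
Non-tree edge A—F has weight 5, equal to the heaviest edge on its tree cycle — swapping gives another MST of the same weight. Not unique.

No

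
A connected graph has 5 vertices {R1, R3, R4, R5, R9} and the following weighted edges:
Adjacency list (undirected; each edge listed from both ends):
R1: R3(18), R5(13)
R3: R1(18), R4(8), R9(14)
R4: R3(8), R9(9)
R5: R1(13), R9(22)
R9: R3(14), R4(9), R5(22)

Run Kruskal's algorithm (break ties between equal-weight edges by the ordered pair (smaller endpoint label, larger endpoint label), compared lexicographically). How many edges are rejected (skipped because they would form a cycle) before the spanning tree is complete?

1

Sort edges by weight, then run Kruskal:
R3–R4 (8): add — endpoints in different components.
R4–R9 (9): add — endpoints in different components.
R1–R5 (13): add — endpoints in different components.
R3–R9 (14): skip — R3 and R9 already connected.
R1–R3 (18): add — endpoints in different components.
Edges rejected before the tree was complete: 1.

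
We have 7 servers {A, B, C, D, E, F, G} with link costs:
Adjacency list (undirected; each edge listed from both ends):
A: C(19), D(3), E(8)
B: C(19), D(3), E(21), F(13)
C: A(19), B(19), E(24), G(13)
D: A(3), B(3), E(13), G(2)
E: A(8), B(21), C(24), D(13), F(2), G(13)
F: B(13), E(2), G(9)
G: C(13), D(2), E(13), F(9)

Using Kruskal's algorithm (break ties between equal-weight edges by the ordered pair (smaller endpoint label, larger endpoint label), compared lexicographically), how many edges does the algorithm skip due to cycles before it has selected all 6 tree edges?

Kruskal: consider edges lightest-first.
D G (2): add — endpoints in different components.
E F (2): add — endpoints in different components.
A D (3): add — endpoints in different components.
B D (3): add — endpoints in different components.
A E (8): add — endpoints in different components.
F G (9): skip — F and G already connected.
B F (13): skip — B and F already connected.
C G (13): add — endpoints in different components.
Edges rejected before the tree was complete: 2.

2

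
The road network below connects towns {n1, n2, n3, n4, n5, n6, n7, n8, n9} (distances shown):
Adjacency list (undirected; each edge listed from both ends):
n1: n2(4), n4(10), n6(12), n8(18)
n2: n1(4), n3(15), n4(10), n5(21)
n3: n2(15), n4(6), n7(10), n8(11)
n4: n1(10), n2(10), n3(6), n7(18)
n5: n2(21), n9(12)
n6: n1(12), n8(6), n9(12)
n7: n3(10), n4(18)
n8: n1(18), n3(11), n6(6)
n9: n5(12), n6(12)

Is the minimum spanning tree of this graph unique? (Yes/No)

Kruskal's algorithm — process edges by increasing weight (ties by edge label):
n1 n2 (4): add — endpoints in different components.
n3 n4 (6): add — endpoints in different components.
n6 n8 (6): add — endpoints in different components.
n1 n4 (10): add — endpoints in different components.
n2 n4 (10): skip — n2 and n4 already connected.
n3 n7 (10): add — endpoints in different components.
n3 n8 (11): add — endpoints in different components.
n1 n6 (12): skip — n6 and n1 already connected.
n5 n9 (12): add — endpoints in different components.
n6 n9 (12): add — endpoints in different components.
Non-tree edge n2 n4 has weight 10, equal to the heaviest edge on its tree cycle — swapping gives another MST of the same weight. Not unique.

No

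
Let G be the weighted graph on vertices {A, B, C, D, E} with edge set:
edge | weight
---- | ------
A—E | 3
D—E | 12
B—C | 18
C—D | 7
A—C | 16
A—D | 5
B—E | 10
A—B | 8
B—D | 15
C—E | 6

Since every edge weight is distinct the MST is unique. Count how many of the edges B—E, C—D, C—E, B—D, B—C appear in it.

1

Sort edges by weight, then run Kruskal:
A—E (3): add — endpoints in different components.
A—D (5): add — endpoints in different components.
C—E (6): add — endpoints in different components.
C—D (7): skip — C and D already connected.
A—B (8): add — endpoints in different components.
MST edge set: {A—E, A—D, C—E, A—B}.
Of the listed edges, {C—E} are in the MST → 1.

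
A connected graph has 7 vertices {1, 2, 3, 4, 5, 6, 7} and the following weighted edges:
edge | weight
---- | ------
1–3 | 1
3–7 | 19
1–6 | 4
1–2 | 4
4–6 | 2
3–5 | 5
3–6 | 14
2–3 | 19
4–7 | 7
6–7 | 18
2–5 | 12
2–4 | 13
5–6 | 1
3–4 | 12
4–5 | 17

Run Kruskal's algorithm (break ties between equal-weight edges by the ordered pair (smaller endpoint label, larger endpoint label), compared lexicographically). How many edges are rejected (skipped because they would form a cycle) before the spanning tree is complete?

1

Kruskal: consider edges lightest-first.
1–3 (1): add — endpoints in different components.
5–6 (1): add — endpoints in different components.
4–6 (2): add — endpoints in different components.
1–2 (4): add — endpoints in different components.
1–6 (4): add — endpoints in different components.
3–5 (5): skip — 3 and 5 already connected.
4–7 (7): add — endpoints in different components.
Edges rejected before the tree was complete: 1.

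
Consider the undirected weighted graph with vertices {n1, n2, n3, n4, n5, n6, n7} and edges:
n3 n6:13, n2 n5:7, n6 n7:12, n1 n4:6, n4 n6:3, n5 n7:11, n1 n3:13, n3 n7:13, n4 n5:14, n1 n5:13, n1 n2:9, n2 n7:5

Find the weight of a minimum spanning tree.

43

Kruskal: consider edges lightest-first.
n4 n6 (3): add — endpoints in different components.
n2 n7 (5): add — endpoints in different components.
n1 n4 (6): add — endpoints in different components.
n2 n5 (7): add — endpoints in different components.
n1 n2 (9): add — endpoints in different components.
n5 n7 (11): skip — n5 and n7 already connected.
n6 n7 (12): skip — n6 and n7 already connected.
n1 n3 (13): add — endpoints in different components.
MST edges: n4 n6, n2 n7, n1 n4, n2 n5, n1 n2, n1 n3; total weight 3+5+6+7+9+13 = 43.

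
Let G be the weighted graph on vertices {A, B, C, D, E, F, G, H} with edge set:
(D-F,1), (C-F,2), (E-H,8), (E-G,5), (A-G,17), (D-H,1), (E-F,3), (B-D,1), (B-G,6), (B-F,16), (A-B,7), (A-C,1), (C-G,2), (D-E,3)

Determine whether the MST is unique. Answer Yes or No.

Kruskal: consider edges lightest-first.
A-C (1): add — endpoints in different components.
B-D (1): add — endpoints in different components.
D-F (1): add — endpoints in different components.
D-H (1): add — endpoints in different components.
C-F (2): add — endpoints in different components.
C-G (2): add — endpoints in different components.
D-E (3): add — endpoints in different components.
Non-tree edge E-F has weight 3, equal to the heaviest edge on its tree cycle — swapping gives another MST of the same weight. Not unique.

No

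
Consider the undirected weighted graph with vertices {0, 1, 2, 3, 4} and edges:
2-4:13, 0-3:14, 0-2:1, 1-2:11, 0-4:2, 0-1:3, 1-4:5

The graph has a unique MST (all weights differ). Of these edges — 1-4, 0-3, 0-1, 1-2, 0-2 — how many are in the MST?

3

Sort edges by weight, then run Kruskal:
0-2 (1): add. Components now {0,2} {1} {3} {4}
0-4 (2): add. Components now {0,2,4} {1} {3}
0-1 (3): add. Components now {0,1,2,4} {3}
1-4 (5): skip — 1 and 4 already connected.
1-2 (11): skip — 1 and 2 already connected.
2-4 (13): skip — 2 and 4 already connected.
0-3 (14): add. Components now {0,1,2,3,4}
MST edge set: {0-2, 0-4, 0-1, 0-3}.
Of the listed edges, {0-3, 0-1, 0-2} are in the MST → 3.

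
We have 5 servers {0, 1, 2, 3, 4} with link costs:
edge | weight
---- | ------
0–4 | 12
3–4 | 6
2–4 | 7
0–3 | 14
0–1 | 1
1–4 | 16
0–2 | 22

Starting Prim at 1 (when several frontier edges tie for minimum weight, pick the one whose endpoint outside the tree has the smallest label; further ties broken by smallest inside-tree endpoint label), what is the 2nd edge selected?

0-4

Grow the tree from 1 using Prim:
Step 1: cheapest edge leaving the tree is 0–1 (1); add 0.
Step 2: cheapest edge leaving the tree is 0–4 (12); add 4.
Step 3: cheapest edge leaving the tree is 3–4 (6); add 3.
Step 4: cheapest edge leaving the tree is 2–4 (7); add 2.
The 2nd edge added is 0–4.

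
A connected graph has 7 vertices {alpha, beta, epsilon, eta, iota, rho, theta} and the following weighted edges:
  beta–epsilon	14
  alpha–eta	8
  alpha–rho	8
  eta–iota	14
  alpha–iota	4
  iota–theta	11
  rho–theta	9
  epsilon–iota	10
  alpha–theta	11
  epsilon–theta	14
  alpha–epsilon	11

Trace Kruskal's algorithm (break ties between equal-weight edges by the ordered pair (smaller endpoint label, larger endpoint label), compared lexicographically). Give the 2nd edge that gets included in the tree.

Sort edges by weight, then run Kruskal:
alpha–iota (4): add. Components now {alpha,iota} {rho} {eta} {epsilon} {beta} {theta}
alpha–eta (8): add. Components now {alpha,eta,iota} {rho} {epsilon} {beta} {theta}
alpha–rho (8): add. Components now {alpha,eta,iota,rho} {epsilon} {beta} {theta}
rho–theta (9): add. Components now {alpha,eta,iota,rho,theta} {epsilon} {beta}
epsilon–iota (10): add. Components now {alpha,epsilon,eta,iota,rho,theta} {beta}
alpha–epsilon (11): skip — alpha and epsilon already connected.
alpha–theta (11): skip — alpha and theta already connected.
iota–theta (11): skip — iota and theta already connected.
beta–epsilon (14): add. Components now {alpha,beta,epsilon,eta,iota,rho,theta}
The 2nd edge added is alpha–eta.

alpha-eta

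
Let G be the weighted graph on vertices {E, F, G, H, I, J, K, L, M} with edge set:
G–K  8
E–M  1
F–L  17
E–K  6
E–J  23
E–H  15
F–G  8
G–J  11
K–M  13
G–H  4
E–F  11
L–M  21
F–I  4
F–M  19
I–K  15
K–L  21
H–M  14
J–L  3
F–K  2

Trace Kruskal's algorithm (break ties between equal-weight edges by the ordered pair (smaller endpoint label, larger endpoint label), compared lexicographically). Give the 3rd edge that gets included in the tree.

Sort edges by weight, then run Kruskal:
E–M (1): add — endpoints in different components.
F–K (2): add — endpoints in different components.
J–L (3): add — endpoints in different components.
F–I (4): add — endpoints in different components.
G–H (4): add — endpoints in different components.
E–K (6): add — endpoints in different components.
F–G (8): add — endpoints in different components.
G–K (8): skip — G and K already connected.
E–F (11): skip — E and F already connected.
G–J (11): add — endpoints in different components.
The 3rd edge added is J–L.

J-L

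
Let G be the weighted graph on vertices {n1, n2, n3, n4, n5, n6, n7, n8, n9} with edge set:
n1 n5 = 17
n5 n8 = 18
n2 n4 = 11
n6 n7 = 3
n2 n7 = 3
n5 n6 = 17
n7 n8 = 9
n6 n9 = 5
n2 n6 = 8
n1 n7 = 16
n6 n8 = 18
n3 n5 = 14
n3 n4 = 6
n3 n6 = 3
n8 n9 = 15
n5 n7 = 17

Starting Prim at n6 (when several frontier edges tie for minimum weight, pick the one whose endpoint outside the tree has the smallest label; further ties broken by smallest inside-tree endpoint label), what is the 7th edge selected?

Prim's algorithm from n6:
Step 1: cheapest edge leaving the tree is n3 n6 (3); add n3.
Step 2: cheapest edge leaving the tree is n6 n7 (3); add n7.
Step 3: cheapest edge leaving the tree is n2 n7 (3); add n2.
Step 4: cheapest edge leaving the tree is n6 n9 (5); add n9.
Step 5: cheapest edge leaving the tree is n3 n4 (6); add n4.
Step 6: cheapest edge leaving the tree is n7 n8 (9); add n8.
Step 7: cheapest edge leaving the tree is n3 n5 (14); add n5.
Step 8: cheapest edge leaving the tree is n1 n7 (16); add n1.
The 7th edge added is n3 n5.

n3-n5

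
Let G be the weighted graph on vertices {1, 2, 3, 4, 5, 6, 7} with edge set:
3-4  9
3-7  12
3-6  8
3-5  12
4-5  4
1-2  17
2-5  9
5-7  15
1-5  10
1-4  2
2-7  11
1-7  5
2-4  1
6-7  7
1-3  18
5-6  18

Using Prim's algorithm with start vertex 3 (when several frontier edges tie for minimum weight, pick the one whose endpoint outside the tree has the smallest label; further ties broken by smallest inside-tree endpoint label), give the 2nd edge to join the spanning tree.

6-7

Prim's algorithm from 3:
Step 1: cheapest edge leaving the tree is 3-6 (8); add 6.
Step 2: cheapest edge leaving the tree is 6-7 (7); add 7.
Step 3: cheapest edge leaving the tree is 1-7 (5); add 1.
Step 4: cheapest edge leaving the tree is 1-4 (2); add 4.
Step 5: cheapest edge leaving the tree is 2-4 (1); add 2.
Step 6: cheapest edge leaving the tree is 4-5 (4); add 5.
The 2nd edge added is 6-7.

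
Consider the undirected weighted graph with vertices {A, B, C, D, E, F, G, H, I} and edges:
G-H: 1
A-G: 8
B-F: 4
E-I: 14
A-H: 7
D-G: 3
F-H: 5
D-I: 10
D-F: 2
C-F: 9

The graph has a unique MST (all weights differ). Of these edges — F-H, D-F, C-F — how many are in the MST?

Sort edges by weight, then run Kruskal:
G-H (1): add — endpoints in different components.
D-F (2): add — endpoints in different components.
D-G (3): add — endpoints in different components.
B-F (4): add — endpoints in different components.
F-H (5): skip — F and H already connected.
A-H (7): add — endpoints in different components.
A-G (8): skip — A and G already connected.
C-F (9): add — endpoints in different components.
D-I (10): add — endpoints in different components.
E-I (14): add — endpoints in different components.
MST edge set: {G-H, D-F, D-G, B-F, A-H, C-F, D-I, E-I}.
Of the listed edges, {D-F, C-F} are in the MST → 2.

2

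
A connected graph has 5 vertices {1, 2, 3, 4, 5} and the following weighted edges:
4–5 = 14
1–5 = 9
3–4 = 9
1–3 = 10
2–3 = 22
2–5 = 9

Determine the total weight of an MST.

Kruskal: consider edges lightest-first.
1–5 (9): add — endpoints in different components.
2–5 (9): add — endpoints in different components.
3–4 (9): add — endpoints in different components.
1–3 (10): add — endpoints in different components.
MST edges: 1–5, 2–5, 3–4, 1–3; total weight 9+9+9+10 = 37.

37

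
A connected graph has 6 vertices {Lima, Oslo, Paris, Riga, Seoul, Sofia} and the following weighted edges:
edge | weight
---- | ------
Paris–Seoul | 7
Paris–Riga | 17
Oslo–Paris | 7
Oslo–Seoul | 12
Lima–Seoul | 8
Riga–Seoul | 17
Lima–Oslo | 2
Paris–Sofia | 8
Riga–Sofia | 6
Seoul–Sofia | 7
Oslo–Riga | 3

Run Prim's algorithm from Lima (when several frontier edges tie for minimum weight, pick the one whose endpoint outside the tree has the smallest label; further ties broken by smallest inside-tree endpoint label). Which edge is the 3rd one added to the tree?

Riga-Sofia

Grow the tree from Lima using Prim:
Step 1: frontier [Lima–Oslo 2, Lima–Seoul 8] → take Lima–Oslo (2); add Oslo.
Step 2: frontier [Lima–Seoul 8, Oslo–Riga 3, Oslo–Paris 7, Oslo–Seoul 12] → take Oslo–Riga (3); add Riga.
Step 3: frontier [Lima–Seoul 8, Oslo–Paris 7, Oslo–Seoul 12, Riga–Sofia 6, Paris–Riga 17, Riga–Seoul 17] → take Riga–Sofia (6); add Sofia.
Step 4: frontier [Lima–Seoul 8, Oslo–Paris 7, Oslo–Seoul 12, Paris–Riga 17, Riga–Seoul 17, Seoul–Sofia 7, Paris–Sofia 8] → take Oslo–Paris (7); add Paris.
Step 5: frontier [Lima–Seoul 8, Oslo–Seoul 12, Paris–Seoul 7, Riga–Seoul 17, Seoul–Sofia 7] → take Paris–Seoul (7); add Seoul.
The 3rd edge added is Riga–Sofia.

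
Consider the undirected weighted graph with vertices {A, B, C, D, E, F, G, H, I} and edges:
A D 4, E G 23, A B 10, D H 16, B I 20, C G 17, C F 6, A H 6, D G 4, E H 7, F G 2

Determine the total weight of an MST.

59

Kruskal's algorithm — process edges by increasing weight (ties by edge label):
F G (2): add — endpoints in different components.
A D (4): add — endpoints in different components.
D G (4): add — endpoints in different components.
A H (6): add — endpoints in different components.
C F (6): add — endpoints in different components.
E H (7): add — endpoints in different components.
A B (10): add — endpoints in different components.
D H (16): skip — D and H already connected.
C G (17): skip — C and G already connected.
B I (20): add — endpoints in different components.
MST edges: F G, A D, D G, A H, C F, E H, A B, B I; total weight 2+4+4+6+6+7+10+20 = 59.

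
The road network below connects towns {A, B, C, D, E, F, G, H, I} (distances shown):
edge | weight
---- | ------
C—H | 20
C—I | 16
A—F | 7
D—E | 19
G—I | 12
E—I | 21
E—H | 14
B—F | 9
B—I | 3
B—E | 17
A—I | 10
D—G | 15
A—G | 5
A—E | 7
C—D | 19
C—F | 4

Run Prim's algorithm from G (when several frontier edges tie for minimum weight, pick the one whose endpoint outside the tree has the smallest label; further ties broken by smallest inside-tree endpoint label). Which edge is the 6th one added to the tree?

B-I

Prim's algorithm from G:
Step 1: cheapest edge leaving the tree is A—G (5); add A.
Step 2: cheapest edge leaving the tree is A—E (7); add E.
Step 3: cheapest edge leaving the tree is A—F (7); add F.
Step 4: cheapest edge leaving the tree is C—F (4); add C.
Step 5: cheapest edge leaving the tree is B—F (9); add B.
Step 6: cheapest edge leaving the tree is B—I (3); add I.
Step 7: cheapest edge leaving the tree is E—H (14); add H.
Step 8: cheapest edge leaving the tree is D—G (15); add D.
The 6th edge added is B—I.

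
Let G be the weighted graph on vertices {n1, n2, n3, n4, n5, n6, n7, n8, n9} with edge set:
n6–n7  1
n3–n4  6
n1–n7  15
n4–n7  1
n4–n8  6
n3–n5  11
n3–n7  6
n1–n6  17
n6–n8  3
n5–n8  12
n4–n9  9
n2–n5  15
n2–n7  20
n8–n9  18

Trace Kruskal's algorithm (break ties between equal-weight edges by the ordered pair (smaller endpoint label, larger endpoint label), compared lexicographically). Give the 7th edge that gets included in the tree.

n1-n7

Kruskal: consider edges lightest-first.
n4–n7 (1): add — endpoints in different components.
n6–n7 (1): add — endpoints in different components.
n6–n8 (3): add — endpoints in different components.
n3–n4 (6): add — endpoints in different components.
n3–n7 (6): skip — n7 and n3 already connected.
n4–n8 (6): skip — n4 and n8 already connected.
n4–n9 (9): add — endpoints in different components.
n3–n5 (11): add — endpoints in different components.
n5–n8 (12): skip — n8 and n5 already connected.
n1–n7 (15): add — endpoints in different components.
n2–n5 (15): add — endpoints in different components.
The 7th edge added is n1–n7.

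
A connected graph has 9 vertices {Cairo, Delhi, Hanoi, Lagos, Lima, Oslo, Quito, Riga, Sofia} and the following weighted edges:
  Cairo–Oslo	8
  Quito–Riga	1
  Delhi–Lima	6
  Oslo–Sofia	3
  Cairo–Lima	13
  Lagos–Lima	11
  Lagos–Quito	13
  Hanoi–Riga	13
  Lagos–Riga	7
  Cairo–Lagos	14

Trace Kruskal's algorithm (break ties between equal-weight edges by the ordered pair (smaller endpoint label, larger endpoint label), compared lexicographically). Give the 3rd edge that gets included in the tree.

Kruskal's algorithm — process edges by increasing weight (ties by edge label):
Quito–Riga (1): add — endpoints in different components.
Oslo–Sofia (3): add — endpoints in different components.
Delhi–Lima (6): add — endpoints in different components.
Lagos–Riga (7): add — endpoints in different components.
Cairo–Oslo (8): add — endpoints in different components.
Lagos–Lima (11): add — endpoints in different components.
Cairo–Lima (13): add — endpoints in different components.
Hanoi–Riga (13): add — endpoints in different components.
The 3rd edge added is Delhi–Lima.

Delhi-Lima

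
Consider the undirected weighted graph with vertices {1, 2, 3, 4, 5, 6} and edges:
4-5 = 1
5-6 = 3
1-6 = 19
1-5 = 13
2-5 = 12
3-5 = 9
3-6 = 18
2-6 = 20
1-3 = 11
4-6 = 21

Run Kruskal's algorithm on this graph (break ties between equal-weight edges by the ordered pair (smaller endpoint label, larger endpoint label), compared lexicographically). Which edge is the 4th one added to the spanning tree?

Kruskal: consider edges lightest-first.
4-5 (1): add — endpoints in different components.
5-6 (3): add — endpoints in different components.
3-5 (9): add — endpoints in different components.
1-3 (11): add — endpoints in different components.
2-5 (12): add — endpoints in different components.
The 4th edge added is 1-3.

1-3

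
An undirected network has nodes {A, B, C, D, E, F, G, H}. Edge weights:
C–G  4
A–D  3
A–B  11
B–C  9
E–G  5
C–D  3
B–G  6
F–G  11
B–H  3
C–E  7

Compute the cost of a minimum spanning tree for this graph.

35

Grow the tree from F using Prim:
Step 1: cheapest edge leaving the tree is F–G (11); add G.
Step 2: cheapest edge leaving the tree is C–G (4); add C.
Step 3: cheapest edge leaving the tree is C–D (3); add D.
Step 4: cheapest edge leaving the tree is A–D (3); add A.
Step 5: cheapest edge leaving the tree is E–G (5); add E.
Step 6: cheapest edge leaving the tree is B–G (6); add B.
Step 7: cheapest edge leaving the tree is B–H (3); add H.
MST edges: F–G, C–G, C–D, A–D, E–G, B–G, B–H; total weight 11+4+3+3+5+6+3 = 35.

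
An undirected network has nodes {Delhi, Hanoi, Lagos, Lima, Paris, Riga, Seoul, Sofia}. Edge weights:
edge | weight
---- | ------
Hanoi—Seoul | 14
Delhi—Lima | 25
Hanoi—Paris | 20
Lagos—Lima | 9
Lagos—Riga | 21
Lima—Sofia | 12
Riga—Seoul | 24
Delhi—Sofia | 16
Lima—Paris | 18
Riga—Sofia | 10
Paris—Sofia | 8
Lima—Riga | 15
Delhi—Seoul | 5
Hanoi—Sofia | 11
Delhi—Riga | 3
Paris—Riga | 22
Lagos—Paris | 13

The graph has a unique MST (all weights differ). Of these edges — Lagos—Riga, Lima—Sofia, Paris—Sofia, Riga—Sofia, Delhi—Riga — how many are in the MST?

4

Kruskal: consider edges lightest-first.
Delhi—Riga (3): add — endpoints in different components.
Delhi—Seoul (5): add — endpoints in different components.
Paris—Sofia (8): add — endpoints in different components.
Lagos—Lima (9): add — endpoints in different components.
Riga—Sofia (10): add — endpoints in different components.
Hanoi—Sofia (11): add — endpoints in different components.
Lima—Sofia (12): add — endpoints in different components.
MST edge set: {Delhi—Riga, Delhi—Seoul, Paris—Sofia, Lagos—Lima, Riga—Sofia, Hanoi—Sofia, Lima—Sofia}.
Of the listed edges, {Lima—Sofia, Paris—Sofia, Riga—Sofia, Delhi—Riga} are in the MST → 4.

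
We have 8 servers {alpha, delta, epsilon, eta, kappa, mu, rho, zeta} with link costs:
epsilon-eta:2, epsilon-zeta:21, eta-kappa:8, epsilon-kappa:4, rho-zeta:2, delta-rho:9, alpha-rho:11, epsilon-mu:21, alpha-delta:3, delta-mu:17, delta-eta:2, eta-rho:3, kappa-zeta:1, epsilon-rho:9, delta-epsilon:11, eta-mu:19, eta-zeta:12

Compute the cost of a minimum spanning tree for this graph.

Kruskal's algorithm — process edges by increasing weight (ties by edge label):
kappa-zeta (1): add — endpoints in different components.
delta-eta (2): add — endpoints in different components.
epsilon-eta (2): add — endpoints in different components.
rho-zeta (2): add — endpoints in different components.
alpha-delta (3): add — endpoints in different components.
eta-rho (3): add — endpoints in different components.
epsilon-kappa (4): skip — epsilon and kappa already connected.
eta-kappa (8): skip — eta and kappa already connected.
delta-rho (9): skip — delta and rho already connected.
epsilon-rho (9): skip — epsilon and rho already connected.
alpha-rho (11): skip — alpha and rho already connected.
delta-epsilon (11): skip — delta and epsilon already connected.
eta-zeta (12): skip — eta and zeta already connected.
delta-mu (17): add — endpoints in different components.
MST edges: kappa-zeta, delta-eta, epsilon-eta, rho-zeta, alpha-delta, eta-rho, delta-mu; total weight 1+2+2+2+3+3+17 = 30.

30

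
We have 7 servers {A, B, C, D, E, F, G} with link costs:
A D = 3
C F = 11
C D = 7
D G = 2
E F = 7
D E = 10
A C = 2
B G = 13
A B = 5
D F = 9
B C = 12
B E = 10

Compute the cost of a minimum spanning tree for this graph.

28

Kruskal: consider edges lightest-first.
A C (2): add — endpoints in different components.
D G (2): add — endpoints in different components.
A D (3): add — endpoints in different components.
A B (5): add — endpoints in different components.
C D (7): skip — C and D already connected.
E F (7): add — endpoints in different components.
D F (9): add — endpoints in different components.
MST edges: A C, D G, A D, A B, E F, D F; total weight 2+2+3+5+7+9 = 28.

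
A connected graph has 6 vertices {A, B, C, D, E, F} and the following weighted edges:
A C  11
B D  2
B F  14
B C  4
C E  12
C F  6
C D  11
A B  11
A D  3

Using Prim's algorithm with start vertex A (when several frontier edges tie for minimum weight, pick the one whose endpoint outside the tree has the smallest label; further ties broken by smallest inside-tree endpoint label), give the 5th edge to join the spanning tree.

C-E

Grow the tree from A using Prim:
Step 1: cheapest edge leaving the tree is A D (3); add D.
Step 2: cheapest edge leaving the tree is B D (2); add B.
Step 3: cheapest edge leaving the tree is B C (4); add C.
Step 4: cheapest edge leaving the tree is C F (6); add F.
Step 5: cheapest edge leaving the tree is C E (12); add E.
The 5th edge added is C E.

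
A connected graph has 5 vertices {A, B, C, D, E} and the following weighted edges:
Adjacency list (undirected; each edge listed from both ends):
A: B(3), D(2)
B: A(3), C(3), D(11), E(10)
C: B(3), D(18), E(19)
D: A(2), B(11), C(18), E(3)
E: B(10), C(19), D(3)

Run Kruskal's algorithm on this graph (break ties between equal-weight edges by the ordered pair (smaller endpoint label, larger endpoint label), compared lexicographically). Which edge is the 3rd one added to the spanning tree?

Sort edges by weight, then run Kruskal:
A–D (2): add — endpoints in different components.
A–B (3): add — endpoints in different components.
B–C (3): add — endpoints in different components.
D–E (3): add — endpoints in different components.
The 3rd edge added is B–C.

B-C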